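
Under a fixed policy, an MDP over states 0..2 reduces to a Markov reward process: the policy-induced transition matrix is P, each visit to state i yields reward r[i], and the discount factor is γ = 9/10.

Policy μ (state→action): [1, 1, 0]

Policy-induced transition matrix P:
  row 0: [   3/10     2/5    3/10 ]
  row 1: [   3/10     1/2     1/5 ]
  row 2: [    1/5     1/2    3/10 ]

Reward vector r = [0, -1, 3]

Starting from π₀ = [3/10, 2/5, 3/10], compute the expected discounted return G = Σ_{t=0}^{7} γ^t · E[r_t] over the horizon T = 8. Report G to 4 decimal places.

t=0: π = [0.3000, 0.4000, 0.3000], E[r] = 0.5000, γ^t·E[r] = 0.500000, running G = 0.500000
t=1: π = [0.2700, 0.4700, 0.2600], E[r] = 0.3100, γ^t·E[r] = 0.279000, running G = 0.779000
t=2: π = [0.2740, 0.4730, 0.2530], E[r] = 0.2860, γ^t·E[r] = 0.231660, running G = 1.010660
t=3: π = [0.2747, 0.4726, 0.2527], E[r] = 0.2855, γ^t·E[r] = 0.208130, running G = 1.218790
t=4: π = [0.2747, 0.4725, 0.2527], E[r] = 0.2857, γ^t·E[r] = 0.187441, running G = 1.406231
t=5: π = [0.2747, 0.4725, 0.2527], E[r] = 0.2857, γ^t·E[r] = 0.168711, running G = 1.574942
t=6: π = [0.2747, 0.4725, 0.2527], E[r] = 0.2857, γ^t·E[r] = 0.151840, running G = 1.726782
t=7: π = [0.2747, 0.4725, 0.2527], E[r] = 0.2857, γ^t·E[r] = 0.136656, running G = 1.863439

G = 1.8634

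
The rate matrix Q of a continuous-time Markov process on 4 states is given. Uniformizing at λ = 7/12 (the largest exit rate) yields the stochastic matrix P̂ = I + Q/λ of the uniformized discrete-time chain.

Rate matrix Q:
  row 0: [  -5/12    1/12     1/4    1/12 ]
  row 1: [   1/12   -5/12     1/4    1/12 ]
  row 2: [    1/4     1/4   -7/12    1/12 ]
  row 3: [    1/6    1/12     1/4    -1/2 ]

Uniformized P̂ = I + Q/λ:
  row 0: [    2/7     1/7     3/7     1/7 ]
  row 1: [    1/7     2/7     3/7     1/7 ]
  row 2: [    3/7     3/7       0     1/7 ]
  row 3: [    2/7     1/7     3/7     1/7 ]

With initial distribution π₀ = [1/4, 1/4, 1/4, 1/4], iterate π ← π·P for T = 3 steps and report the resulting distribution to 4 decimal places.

π = [0.2886, 0.2646, 0.3039, 0.1429]

t=0: π = [0.2500, 0.2500, 0.2500, 0.2500]
t=1: π = [0.2857, 0.2500, 0.3214, 0.1429]
t=2: π = [0.2959, 0.2704, 0.2908, 0.1429]
t=3: π = [0.2886, 0.2646, 0.3039, 0.1429]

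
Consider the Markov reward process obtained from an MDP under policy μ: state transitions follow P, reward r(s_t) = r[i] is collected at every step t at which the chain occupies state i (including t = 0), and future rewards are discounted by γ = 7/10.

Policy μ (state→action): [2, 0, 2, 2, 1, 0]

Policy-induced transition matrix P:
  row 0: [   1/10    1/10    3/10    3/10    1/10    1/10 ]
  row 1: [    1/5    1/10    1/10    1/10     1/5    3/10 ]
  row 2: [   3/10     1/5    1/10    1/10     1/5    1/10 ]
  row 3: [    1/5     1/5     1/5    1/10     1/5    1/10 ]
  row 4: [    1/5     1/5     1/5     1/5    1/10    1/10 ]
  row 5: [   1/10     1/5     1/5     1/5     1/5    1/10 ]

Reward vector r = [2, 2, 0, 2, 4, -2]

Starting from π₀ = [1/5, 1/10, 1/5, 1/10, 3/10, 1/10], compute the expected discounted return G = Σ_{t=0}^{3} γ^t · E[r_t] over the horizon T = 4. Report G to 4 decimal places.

t=0: π = [0.2000, 0.1000, 0.2000, 0.1000, 0.3000, 0.1000], E[r] = 1.8000, γ^t·E[r] = 1.800000, running G = 1.800000
t=1: π = [0.1900, 0.1700, 0.1900, 0.1800, 0.1500, 0.1200], E[r] = 1.4400, γ^t·E[r] = 1.008000, running G = 2.808000
t=2: π = [0.1880, 0.1640, 0.1830, 0.1650, 0.1660, 0.1340], E[r] = 1.4300, γ^t·E[r] = 0.700700, running G = 3.508700
t=3: π = [0.1861, 0.1648, 0.1841, 0.1676, 0.1646, 0.1328], E[r] = 1.4298, γ^t·E[r] = 0.490421, running G = 3.999121

G = 3.9991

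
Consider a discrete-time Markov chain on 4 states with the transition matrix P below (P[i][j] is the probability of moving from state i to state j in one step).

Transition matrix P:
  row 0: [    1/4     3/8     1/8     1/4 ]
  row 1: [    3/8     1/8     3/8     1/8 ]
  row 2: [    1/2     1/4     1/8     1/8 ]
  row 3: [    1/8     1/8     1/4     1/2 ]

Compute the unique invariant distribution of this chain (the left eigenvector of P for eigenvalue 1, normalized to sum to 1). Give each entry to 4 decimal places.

Balance equations π_j = Σ_i π_i·P[i][j]:
  π_0 = 1/4·π_0 + 3/8·π_1 + 1/2·π_2 + 1/8·π_3
  π_1 = 3/8·π_0 + 1/8·π_1 + 1/4·π_2 + 1/8·π_3
  π_2 = 1/8·π_0 + 3/8·π_1 + 1/8·π_2 + 1/4·π_3
  normalize: π_0 + π_1 + π_2 + π_3 = 1
Solving the linear system gives exactly π = [144/481, 109/481, 103/481, 125/481].

π = [0.2994, 0.2266, 0.2141, 0.2599]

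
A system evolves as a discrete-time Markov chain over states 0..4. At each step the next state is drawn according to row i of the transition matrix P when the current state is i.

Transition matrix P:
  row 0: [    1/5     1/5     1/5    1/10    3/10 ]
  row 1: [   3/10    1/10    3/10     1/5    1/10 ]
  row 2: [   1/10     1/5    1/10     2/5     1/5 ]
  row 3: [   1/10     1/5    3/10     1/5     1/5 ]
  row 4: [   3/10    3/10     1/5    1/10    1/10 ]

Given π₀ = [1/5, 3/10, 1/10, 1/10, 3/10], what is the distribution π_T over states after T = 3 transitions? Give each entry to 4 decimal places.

π = [0.1964, 0.1992, 0.2188, 0.2044, 0.1812]

t=0: π = [0.2000, 0.3000, 0.1000, 0.1000, 0.3000]
t=1: π = [0.2400, 0.2000, 0.2300, 0.1700, 0.1600]
t=2: π = [0.1960, 0.1960, 0.2140, 0.2060, 0.1880]
t=3: π = [0.1964, 0.1992, 0.2188, 0.2044, 0.1812]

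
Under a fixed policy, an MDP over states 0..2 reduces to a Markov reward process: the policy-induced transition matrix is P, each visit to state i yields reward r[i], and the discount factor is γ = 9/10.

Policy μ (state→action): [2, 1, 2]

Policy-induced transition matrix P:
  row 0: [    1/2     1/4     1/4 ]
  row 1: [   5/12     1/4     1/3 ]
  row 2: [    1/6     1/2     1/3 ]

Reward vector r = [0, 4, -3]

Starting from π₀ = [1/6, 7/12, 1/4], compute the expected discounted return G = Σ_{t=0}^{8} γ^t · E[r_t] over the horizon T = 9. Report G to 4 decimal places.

t=0: π = [0.1667, 0.5833, 0.2500], E[r] = 1.5833, γ^t·E[r] = 1.583333, running G = 1.583333
t=1: π = [0.3681, 0.3125, 0.3194], E[r] = 0.2917, γ^t·E[r] = 0.262500, running G = 1.845833
t=2: π = [0.3675, 0.3299, 0.3027], E[r] = 0.4115, γ^t·E[r] = 0.333281, running G = 2.179115
t=3: π = [0.3716, 0.3257, 0.3027], E[r] = 0.3945, γ^t·E[r] = 0.287613, running G = 2.466728
t=4: π = [0.3720, 0.3257, 0.3024], E[r] = 0.3956, γ^t·E[r] = 0.259564, running G = 2.726292
t=5: π = [0.3721, 0.3256, 0.3023], E[r] = 0.3954, γ^t·E[r] = 0.233453, running G = 2.959744
t=6: π = [0.3721, 0.3256, 0.3023], E[r] = 0.3954, γ^t·E[r] = 0.210108, running G = 3.169852
t=7: π = [0.3721, 0.3256, 0.3023], E[r] = 0.3953, γ^t·E[r] = 0.189094, running G = 3.358947
t=8: π = [0.3721, 0.3256, 0.3023], E[r] = 0.3953, γ^t·E[r] = 0.170185, running G = 3.529131

G = 3.5291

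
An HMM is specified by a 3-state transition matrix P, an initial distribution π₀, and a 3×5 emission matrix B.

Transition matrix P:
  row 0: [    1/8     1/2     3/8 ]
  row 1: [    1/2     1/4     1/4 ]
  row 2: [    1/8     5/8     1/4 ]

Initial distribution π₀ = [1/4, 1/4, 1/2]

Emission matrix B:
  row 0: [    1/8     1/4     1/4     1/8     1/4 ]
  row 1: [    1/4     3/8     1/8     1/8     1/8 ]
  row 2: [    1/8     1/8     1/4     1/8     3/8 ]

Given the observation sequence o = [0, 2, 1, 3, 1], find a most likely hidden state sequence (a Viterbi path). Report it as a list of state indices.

t=0: δ = [3.125e-02, 6.250e-02, 6.250e-02]  (obs o_0=0)
t=1: δ = [7.812e-03, 4.883e-03, 3.906e-03]  ψ = [1, 2, 1]  (obs o_1=2)
t=2: δ = [6.104e-04, 1.465e-03, 3.662e-04]  ψ = [1, 0, 0]  (obs o_2=1)
t=3: δ = [9.155e-05, 4.578e-05, 4.578e-05]  ψ = [1, 1, 1]  (obs o_3=3)
t=4: δ = [5.722e-06, 1.717e-05, 4.292e-06]  ψ = [1, 0, 0]  (obs o_4=1)
backtrack: best end state = 1; path = [1, 0, 1, 0, 1]

path = [1, 0, 1, 0, 1]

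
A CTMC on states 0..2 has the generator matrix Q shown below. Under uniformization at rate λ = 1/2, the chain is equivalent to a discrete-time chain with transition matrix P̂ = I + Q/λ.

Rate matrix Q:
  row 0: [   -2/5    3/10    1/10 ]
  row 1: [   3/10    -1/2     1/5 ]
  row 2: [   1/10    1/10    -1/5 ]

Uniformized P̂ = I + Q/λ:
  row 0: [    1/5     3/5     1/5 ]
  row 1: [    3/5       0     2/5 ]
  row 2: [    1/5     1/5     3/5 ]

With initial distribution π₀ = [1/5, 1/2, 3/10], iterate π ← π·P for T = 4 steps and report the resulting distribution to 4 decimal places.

π = [0.2976, 0.2830, 0.4194]

t=0: π = [0.2000, 0.5000, 0.3000]
t=1: π = [0.4000, 0.1800, 0.4200]
t=2: π = [0.2720, 0.3240, 0.4040]
t=3: π = [0.3296, 0.2440, 0.4264]
t=4: π = [0.2976, 0.2830, 0.4194]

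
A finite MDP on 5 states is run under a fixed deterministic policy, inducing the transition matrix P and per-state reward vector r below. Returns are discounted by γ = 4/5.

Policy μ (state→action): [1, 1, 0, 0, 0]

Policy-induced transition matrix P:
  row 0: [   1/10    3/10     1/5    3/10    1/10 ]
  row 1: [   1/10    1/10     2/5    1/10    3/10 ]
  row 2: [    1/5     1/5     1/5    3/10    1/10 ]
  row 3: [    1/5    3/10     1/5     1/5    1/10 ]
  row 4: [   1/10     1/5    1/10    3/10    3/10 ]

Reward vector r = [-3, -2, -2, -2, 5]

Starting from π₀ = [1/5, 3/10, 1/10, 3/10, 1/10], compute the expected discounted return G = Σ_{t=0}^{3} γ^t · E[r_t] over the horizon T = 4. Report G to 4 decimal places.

t=0: π = [0.2000, 0.3000, 0.1000, 0.3000, 0.1000], E[r] = -1.5000, γ^t·E[r] = -1.500000, running G = -1.500000
t=1: π = [0.1400, 0.2200, 0.2500, 0.2100, 0.1800], E[r] = -0.8800, γ^t·E[r] = -0.704000, running G = -2.204000
t=2: π = [0.1460, 0.2130, 0.2260, 0.2350, 0.1800], E[r] = -0.8860, γ^t·E[r] = -0.567040, running G = -2.771040
t=3: π = [0.1461, 0.2168, 0.2246, 0.2339, 0.1786], E[r] = -0.8959, γ^t·E[r] = -0.458701, running G = -3.229741

G = -3.2297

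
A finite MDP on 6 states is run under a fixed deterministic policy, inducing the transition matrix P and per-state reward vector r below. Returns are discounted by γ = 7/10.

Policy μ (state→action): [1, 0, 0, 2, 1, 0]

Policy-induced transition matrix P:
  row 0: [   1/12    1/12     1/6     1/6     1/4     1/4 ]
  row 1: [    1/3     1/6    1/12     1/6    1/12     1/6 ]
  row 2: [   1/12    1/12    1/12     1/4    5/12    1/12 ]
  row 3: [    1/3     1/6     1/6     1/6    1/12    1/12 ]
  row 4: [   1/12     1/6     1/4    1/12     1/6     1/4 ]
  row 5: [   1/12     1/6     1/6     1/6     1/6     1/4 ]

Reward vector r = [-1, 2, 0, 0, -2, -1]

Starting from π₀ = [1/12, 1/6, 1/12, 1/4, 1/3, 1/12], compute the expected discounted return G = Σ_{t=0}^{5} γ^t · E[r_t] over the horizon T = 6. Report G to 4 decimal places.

G = -1.3363

t=0: π = [0.0833, 0.1667, 0.0833, 0.2500, 0.3333, 0.0833], E[r] = -0.5000, γ^t·E[r] = -0.500000, running G = -0.500000
t=1: π = [0.1875, 0.1528, 0.1736, 0.1458, 0.1597, 0.1806], E[r] = -0.3819, γ^t·E[r] = -0.267361, running G = -0.767361
t=2: π = [0.1580, 0.1366, 0.1528, 0.1678, 0.2008, 0.1840], E[r] = -0.4705, γ^t·E[r] = -0.230538, running G = -0.997899
t=3: π = [0.1594, 0.1408, 0.1593, 0.1627, 0.1927, 0.1852], E[r] = -0.4484, γ^t·E[r] = -0.153801, running G = -1.151700
t=4: π = [0.1592, 0.1401, 0.1577, 0.1639, 0.1945, 0.1846], E[r] = -0.4526, γ^t·E[r] = -0.108661, running G = -1.260361
t=5: π = [0.1593, 0.1403, 0.1581, 0.1636, 0.1940, 0.1847], E[r] = -0.4516, γ^t·E[r] = -0.075900, running G = -1.336261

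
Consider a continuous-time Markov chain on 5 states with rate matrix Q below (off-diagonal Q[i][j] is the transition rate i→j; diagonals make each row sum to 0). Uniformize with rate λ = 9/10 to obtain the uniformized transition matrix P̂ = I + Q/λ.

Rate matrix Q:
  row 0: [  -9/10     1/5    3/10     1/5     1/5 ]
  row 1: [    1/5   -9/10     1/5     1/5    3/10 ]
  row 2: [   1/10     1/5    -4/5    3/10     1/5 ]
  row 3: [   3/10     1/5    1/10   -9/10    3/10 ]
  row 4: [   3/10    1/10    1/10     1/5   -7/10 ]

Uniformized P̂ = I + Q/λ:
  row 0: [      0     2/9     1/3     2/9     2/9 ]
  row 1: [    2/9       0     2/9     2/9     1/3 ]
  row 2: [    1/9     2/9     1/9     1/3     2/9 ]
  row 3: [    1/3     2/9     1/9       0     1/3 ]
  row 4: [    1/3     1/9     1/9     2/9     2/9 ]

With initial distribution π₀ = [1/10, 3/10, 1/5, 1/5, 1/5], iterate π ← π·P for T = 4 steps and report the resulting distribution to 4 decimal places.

t=0: π = [0.1000, 0.3000, 0.2000, 0.2000, 0.2000]
t=1: π = [0.2222, 0.1333, 0.1667, 0.2000, 0.2778]
t=2: π = [0.2074, 0.1617, 0.1753, 0.1963, 0.2593]
t=3: π = [0.2073, 0.1575, 0.1752, 0.1981, 0.2620]
t=4: π = [0.2078, 0.1581, 0.1747, 0.1977, 0.2617]

π = [0.2078, 0.1581, 0.1747, 0.1977, 0.2617]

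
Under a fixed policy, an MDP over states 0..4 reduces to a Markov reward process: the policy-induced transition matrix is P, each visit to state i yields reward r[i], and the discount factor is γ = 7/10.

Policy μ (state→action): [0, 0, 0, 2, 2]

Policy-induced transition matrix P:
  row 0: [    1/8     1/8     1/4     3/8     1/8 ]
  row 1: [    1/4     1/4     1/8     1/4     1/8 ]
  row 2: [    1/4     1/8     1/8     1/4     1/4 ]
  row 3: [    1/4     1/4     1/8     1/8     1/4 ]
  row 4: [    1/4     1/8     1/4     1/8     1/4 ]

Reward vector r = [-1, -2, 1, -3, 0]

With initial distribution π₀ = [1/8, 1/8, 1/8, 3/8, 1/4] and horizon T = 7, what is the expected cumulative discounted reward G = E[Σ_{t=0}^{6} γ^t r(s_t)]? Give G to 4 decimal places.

t=0: π = [0.1250, 0.1250, 0.1250, 0.3750, 0.2500], E[r] = -1.3750, γ^t·E[r] = -1.375000, running G = -1.375000
t=1: π = [0.2344, 0.1875, 0.1719, 0.1875, 0.2188], E[r] = -1.0000, γ^t·E[r] = -0.700000, running G = -2.075000
t=2: π = [0.2207, 0.1719, 0.1816, 0.2285, 0.1973], E[r] = -1.0684, γ^t·E[r] = -0.523496, running G = -2.598496
t=3: π = [0.2224, 0.1750, 0.1772, 0.2244, 0.2009], E[r] = -1.0684, γ^t·E[r] = -0.366447, running G = -2.964943
t=4: π = [0.2222, 0.1749, 0.1779, 0.2246, 0.2003], E[r] = -1.0681, γ^t·E[r] = -0.256440, running G = -3.221383
t=5: π = [0.2222, 0.1749, 0.1778, 0.2247, 0.2004], E[r] = -1.0683, γ^t·E[r] = -0.179544, running G = -3.400927
t=6: π = [0.2222, 0.1750, 0.1778, 0.2247, 0.2004], E[r] = -1.0683, γ^t·E[r] = -0.125679, running G = -3.526606

G = -3.5266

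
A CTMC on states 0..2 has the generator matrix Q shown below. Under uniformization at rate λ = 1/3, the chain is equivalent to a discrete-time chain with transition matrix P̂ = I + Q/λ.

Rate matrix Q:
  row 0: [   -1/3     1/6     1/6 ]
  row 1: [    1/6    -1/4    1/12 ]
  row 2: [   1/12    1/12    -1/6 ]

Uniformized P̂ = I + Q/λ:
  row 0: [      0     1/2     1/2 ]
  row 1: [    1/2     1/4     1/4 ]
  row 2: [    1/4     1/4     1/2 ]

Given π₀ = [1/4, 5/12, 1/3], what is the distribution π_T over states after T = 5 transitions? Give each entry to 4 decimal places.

π = [0.2638, 0.3154, 0.4208]

t=0: π = [0.2500, 0.4167, 0.3333]
t=1: π = [0.2917, 0.3125, 0.3958]
t=2: π = [0.2552, 0.3229, 0.4219]
t=3: π = [0.2669, 0.3138, 0.4193]
t=4: π = [0.2617, 0.3167, 0.4215]
t=5: π = [0.2638, 0.3154, 0.4208]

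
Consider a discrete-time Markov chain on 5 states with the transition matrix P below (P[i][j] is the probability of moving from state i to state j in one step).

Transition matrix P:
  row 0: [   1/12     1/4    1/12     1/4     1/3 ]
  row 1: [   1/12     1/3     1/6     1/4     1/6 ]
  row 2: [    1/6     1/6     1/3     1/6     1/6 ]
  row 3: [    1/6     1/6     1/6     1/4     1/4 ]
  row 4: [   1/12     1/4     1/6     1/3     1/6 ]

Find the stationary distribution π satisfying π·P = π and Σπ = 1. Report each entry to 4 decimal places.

Balance equations π_j = Σ_i π_i·P[i][j]:
  π_0 = 1/12·π_0 + 1/12·π_1 + 1/6·π_2 + 1/6·π_3 + 1/12·π_4
  π_1 = 1/4·π_0 + 1/3·π_1 + 1/6·π_2 + 1/6·π_3 + 1/4·π_4
  π_2 = 1/12·π_0 + 1/6·π_1 + 1/3·π_2 + 1/6·π_3 + 1/6·π_4
  π_3 = 1/4·π_0 + 1/4·π_1 + 1/6·π_2 + 1/4·π_3 + 1/3·π_4
  normalize: π_0 + π_1 + π_2 + π_3 + π_4 = 1
Solving the linear system gives exactly π = [2072/17271, 1340/5757, 3247/17271, 4346/17271, 3586/17271].

π = [0.1200, 0.2328, 0.1880, 0.2516, 0.2076]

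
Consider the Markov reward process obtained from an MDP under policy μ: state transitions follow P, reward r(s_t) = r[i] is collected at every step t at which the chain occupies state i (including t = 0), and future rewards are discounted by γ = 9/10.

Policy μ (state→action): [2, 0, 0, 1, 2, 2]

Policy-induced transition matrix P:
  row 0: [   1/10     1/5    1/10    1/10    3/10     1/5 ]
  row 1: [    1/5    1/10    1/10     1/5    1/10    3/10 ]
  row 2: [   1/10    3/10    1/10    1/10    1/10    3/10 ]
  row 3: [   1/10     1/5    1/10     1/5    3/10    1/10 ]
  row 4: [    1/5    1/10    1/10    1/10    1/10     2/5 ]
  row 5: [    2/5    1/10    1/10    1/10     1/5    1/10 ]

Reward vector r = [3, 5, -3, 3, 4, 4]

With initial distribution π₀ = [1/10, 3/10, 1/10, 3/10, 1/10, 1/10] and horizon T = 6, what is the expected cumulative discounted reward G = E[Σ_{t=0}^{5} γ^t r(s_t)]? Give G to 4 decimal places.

t=0: π = [0.1000, 0.3000, 0.1000, 0.3000, 0.1000, 0.1000], E[r] = 3.2000, γ^t·E[r] = 3.200000, running G = 3.200000
t=1: π = [0.1700, 0.1600, 0.1000, 0.1600, 0.1900, 0.2200], E[r] = 3.1300, γ^t·E[r] = 2.817000, running G = 6.017000
t=2: π = [0.2010, 0.1530, 0.1000, 0.1320, 0.1880, 0.2260], E[r] = 3.1200, γ^t·E[r] = 2.527200, running G = 8.544200
t=3: π = [0.2019, 0.1533, 0.1000, 0.1285, 0.1892, 0.2271], E[r] = 3.1229, γ^t·E[r] = 2.276594, running G = 10.820794
t=4: π = [0.2024, 0.1530, 0.1000, 0.1282, 0.1888, 0.2276], E[r] = 3.1225, γ^t·E[r] = 2.048659, running G = 12.869453
t=5: π = [0.2025, 0.1531, 0.1000, 0.1281, 0.1889, 0.2275], E[r] = 3.1225, γ^t·E[r] = 1.843786, running G = 14.713239

G = 14.7132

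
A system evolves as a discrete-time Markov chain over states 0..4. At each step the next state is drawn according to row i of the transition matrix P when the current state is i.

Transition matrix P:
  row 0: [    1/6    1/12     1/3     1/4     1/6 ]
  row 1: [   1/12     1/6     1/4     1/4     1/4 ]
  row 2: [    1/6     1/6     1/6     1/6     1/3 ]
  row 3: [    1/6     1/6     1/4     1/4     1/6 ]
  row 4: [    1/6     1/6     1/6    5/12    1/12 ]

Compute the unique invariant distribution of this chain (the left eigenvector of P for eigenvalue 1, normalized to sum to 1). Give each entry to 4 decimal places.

π = [0.1538, 0.1538, 0.2272, 0.2645, 0.2006]

Balance equations π_j = Σ_i π_i·P[i][j]:
  π_0 = 1/6·π_0 + 1/12·π_1 + 1/6·π_2 + 1/6·π_3 + 1/6·π_4
  π_1 = 1/12·π_0 + 1/6·π_1 + 1/6·π_2 + 1/6·π_3 + 1/6·π_4
  π_2 = 1/3·π_0 + 1/4·π_1 + 1/6·π_2 + 1/4·π_3 + 1/6·π_4
  π_3 = 1/4·π_0 + 1/4·π_1 + 1/6·π_2 + 1/4·π_3 + 5/12·π_4
  normalize: π_0 + π_1 + π_2 + π_3 + π_4 = 1
Solving the linear system gives exactly π = [2/13, 2/13, 505/2223, 196/741, 446/2223].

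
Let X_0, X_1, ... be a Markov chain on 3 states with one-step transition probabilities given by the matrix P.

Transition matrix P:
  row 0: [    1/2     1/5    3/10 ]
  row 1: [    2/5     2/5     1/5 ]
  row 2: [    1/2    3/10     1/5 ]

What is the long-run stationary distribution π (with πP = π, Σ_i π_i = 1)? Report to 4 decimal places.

Balance equations π_j = Σ_i π_i·P[i][j]:
  π_0 = 1/2·π_0 + 2/5·π_1 + 1/2·π_2
  π_1 = 1/5·π_0 + 2/5·π_1 + 3/10·π_2
  normalize: π_0 + π_1 + π_2 = 1
Solving the linear system gives exactly π = [42/89, 25/89, 22/89].

π = [0.4719, 0.2809, 0.2472]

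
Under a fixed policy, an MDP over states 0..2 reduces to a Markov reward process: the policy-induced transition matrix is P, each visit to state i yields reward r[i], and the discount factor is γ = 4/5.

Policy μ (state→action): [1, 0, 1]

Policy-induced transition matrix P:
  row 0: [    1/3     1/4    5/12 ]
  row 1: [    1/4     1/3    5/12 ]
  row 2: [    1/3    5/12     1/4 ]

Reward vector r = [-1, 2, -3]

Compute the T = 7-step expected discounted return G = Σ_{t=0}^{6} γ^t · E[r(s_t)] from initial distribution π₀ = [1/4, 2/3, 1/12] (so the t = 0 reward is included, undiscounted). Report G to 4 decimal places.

t=0: π = [0.2500, 0.6667, 0.0833], E[r] = 0.8333, γ^t·E[r] = 0.833333, running G = 0.833333
t=1: π = [0.2778, 0.3194, 0.4028], E[r] = -0.8472, γ^t·E[r] = -0.677778, running G = 0.155556
t=2: π = [0.3067, 0.3438, 0.3495], E[r] = -0.6678, γ^t·E[r] = -0.427407, running G = -0.271852
t=3: π = [0.3047, 0.3369, 0.3584], E[r] = -0.7061, γ^t·E[r] = -0.361531, running G = -0.633383
t=4: π = [0.3053, 0.3378, 0.3569], E[r] = -0.7004, γ^t·E[r] = -0.286897, running G = -0.920280
t=5: π = [0.3052, 0.3376, 0.3572], E[r] = -0.7014, γ^t·E[r] = -0.229847, running G = -1.150127
t=6: π = [0.3052, 0.3377, 0.3571], E[r] = -0.7013, γ^t·E[r] = -0.183835, running G = -1.333962

G = -1.3340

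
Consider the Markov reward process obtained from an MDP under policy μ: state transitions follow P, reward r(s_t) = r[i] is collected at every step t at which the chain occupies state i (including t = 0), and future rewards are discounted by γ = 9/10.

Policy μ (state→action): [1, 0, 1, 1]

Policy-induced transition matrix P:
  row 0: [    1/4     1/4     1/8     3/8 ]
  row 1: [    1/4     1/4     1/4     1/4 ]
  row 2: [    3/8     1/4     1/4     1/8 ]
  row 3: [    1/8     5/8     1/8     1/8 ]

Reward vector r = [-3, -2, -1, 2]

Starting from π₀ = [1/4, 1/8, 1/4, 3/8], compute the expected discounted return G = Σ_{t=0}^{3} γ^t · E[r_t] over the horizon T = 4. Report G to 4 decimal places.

t=0: π = [0.2500, 0.1250, 0.2500, 0.3750], E[r] = -0.5000, γ^t·E[r] = -0.500000, running G = -0.500000
t=1: π = [0.2344, 0.3906, 0.1719, 0.2031], E[r] = -1.2500, γ^t·E[r] = -1.125000, running G = -1.625000
t=2: π = [0.2461, 0.3262, 0.1953, 0.2324], E[r] = -1.1211, γ^t·E[r] = -0.908086, running G = -2.533086
t=3: π = [0.2454, 0.3372, 0.1902, 0.2273], E[r] = -1.1460, γ^t·E[r] = -0.835431, running G = -3.368517

G = -3.3685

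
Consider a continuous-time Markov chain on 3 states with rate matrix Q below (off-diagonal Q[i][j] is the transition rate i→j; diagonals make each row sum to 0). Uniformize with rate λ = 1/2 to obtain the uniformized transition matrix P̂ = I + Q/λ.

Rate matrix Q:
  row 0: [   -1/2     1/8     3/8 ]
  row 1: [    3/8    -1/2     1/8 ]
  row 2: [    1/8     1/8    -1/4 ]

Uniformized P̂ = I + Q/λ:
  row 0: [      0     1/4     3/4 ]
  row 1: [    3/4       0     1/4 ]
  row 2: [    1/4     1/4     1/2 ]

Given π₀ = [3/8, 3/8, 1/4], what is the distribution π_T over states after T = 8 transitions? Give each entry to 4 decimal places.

π = [0.2800, 0.2000, 0.5200]

t=0: π = [0.3750, 0.3750, 0.2500]
t=1: π = [0.3438, 0.1563, 0.5000]
t=2: π = [0.2422, 0.2109, 0.5469]
t=3: π = [0.2949, 0.1973, 0.5078]
t=4: π = [0.2749, 0.2007, 0.5244]
t=5: π = [0.2816, 0.1998, 0.5186]
t=6: π = [0.2795, 0.2000, 0.5204]
t=7: π = [0.2801, 0.2000, 0.5199]
t=8: π = [0.2800, 0.2000, 0.5200]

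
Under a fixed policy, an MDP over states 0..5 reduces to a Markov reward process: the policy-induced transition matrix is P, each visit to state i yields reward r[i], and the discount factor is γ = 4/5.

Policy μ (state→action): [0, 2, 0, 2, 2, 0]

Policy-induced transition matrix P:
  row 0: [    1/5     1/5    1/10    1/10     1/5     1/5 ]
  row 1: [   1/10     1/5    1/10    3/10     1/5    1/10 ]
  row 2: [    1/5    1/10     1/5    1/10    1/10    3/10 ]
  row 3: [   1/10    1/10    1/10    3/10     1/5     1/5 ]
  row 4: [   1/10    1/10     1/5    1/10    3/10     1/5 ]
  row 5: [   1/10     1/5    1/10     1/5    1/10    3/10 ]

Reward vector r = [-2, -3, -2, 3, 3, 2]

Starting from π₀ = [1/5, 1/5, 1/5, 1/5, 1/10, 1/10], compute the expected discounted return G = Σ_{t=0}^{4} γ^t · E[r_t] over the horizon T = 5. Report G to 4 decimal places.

G = 1.0597

t=0: π = [0.2000, 0.2000, 0.2000, 0.2000, 0.1000, 0.1000], E[r] = -0.3000, γ^t·E[r] = -0.300000, running G = -0.300000
t=1: π = [0.1400, 0.1500, 0.1300, 0.1900, 0.1800, 0.2100], E[r] = 0.5400, γ^t·E[r] = 0.432000, running G = 0.132000
t=2: π = [0.1270, 0.1500, 0.1310, 0.1890, 0.1840, 0.2190], E[r] = 0.5910, γ^t·E[r] = 0.378240, running G = 0.510240
t=3: π = [0.1258, 0.1496, 0.1315, 0.1897, 0.1834, 0.2200], E[r] = 0.5959, γ^t·E[r] = 0.305101, running G = 0.815341
t=4: π = [0.1257, 0.1495, 0.1315, 0.1899, 0.1832, 0.2202], E[r] = 0.5965, γ^t·E[r] = 0.244314, running G = 1.059655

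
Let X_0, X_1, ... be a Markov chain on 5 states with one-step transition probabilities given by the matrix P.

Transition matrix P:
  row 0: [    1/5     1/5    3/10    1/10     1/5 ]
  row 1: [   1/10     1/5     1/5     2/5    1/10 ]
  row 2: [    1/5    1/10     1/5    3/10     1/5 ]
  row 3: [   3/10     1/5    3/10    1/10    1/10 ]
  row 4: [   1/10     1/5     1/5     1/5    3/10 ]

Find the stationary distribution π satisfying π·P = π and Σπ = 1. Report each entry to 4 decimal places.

Balance equations π_j = Σ_i π_i·P[i][j]:
  π_0 = 1/5·π_0 + 1/10·π_1 + 1/5·π_2 + 3/10·π_3 + 1/10·π_4
  π_1 = 1/5·π_0 + 1/5·π_1 + 1/10·π_2 + 1/5·π_3 + 1/5·π_4
  π_2 = 3/10·π_0 + 1/5·π_1 + 1/5·π_2 + 3/10·π_3 + 1/5·π_4
  π_3 = 1/10·π_0 + 2/5·π_1 + 3/10·π_2 + 1/10·π_3 + 1/5·π_4
  normalize: π_0 + π_1 + π_2 + π_3 + π_4 = 1
Solving the linear system gives exactly π = [11/59, 218/1239, 298/1239, 271/1239, 221/1239].

π = [0.1864, 0.1759, 0.2405, 0.2187, 0.1784]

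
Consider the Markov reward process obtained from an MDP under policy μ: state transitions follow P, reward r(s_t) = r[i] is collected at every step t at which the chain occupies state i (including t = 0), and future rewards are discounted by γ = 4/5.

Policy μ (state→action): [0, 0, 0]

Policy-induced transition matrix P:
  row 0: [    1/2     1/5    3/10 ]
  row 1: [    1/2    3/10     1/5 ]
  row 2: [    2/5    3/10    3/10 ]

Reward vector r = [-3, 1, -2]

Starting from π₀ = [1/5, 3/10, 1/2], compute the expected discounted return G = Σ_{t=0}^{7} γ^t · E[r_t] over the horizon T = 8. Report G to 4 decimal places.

G = -6.6319

t=0: π = [0.2000, 0.3000, 0.5000], E[r] = -1.3000, γ^t·E[r] = -1.300000, running G = -1.300000
t=1: π = [0.4500, 0.2800, 0.2700], E[r] = -1.6100, γ^t·E[r] = -1.288000, running G = -2.588000
t=2: π = [0.4730, 0.2550, 0.2720], E[r] = -1.7080, γ^t·E[r] = -1.093120, running G = -3.681120
t=3: π = [0.4728, 0.2527, 0.2745], E[r] = -1.7147, γ^t·E[r] = -0.877926, running G = -4.559046
t=4: π = [0.4726, 0.2527, 0.2747], E[r] = -1.7144, γ^t·E[r] = -0.702214, running G = -5.261261
t=5: π = [0.4725, 0.2527, 0.2747], E[r] = -1.7143, γ^t·E[r] = -0.561739, running G = -5.823000
t=6: π = [0.4725, 0.2527, 0.2747], E[r] = -1.7143, γ^t·E[r] = -0.449390, running G = -6.272389
t=7: π = [0.4725, 0.2527, 0.2747], E[r] = -1.7143, γ^t·E[r] = -0.359512, running G = -6.631901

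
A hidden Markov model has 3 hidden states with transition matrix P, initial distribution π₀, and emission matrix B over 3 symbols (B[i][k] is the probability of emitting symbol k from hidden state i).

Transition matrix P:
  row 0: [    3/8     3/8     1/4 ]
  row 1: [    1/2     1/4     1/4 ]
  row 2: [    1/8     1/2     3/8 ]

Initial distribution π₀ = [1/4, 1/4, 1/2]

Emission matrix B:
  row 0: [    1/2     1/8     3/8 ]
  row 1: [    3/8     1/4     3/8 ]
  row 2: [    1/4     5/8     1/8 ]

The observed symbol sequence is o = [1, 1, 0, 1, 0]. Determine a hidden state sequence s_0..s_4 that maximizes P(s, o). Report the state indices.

t=0: δ = [3.125e-02, 6.250e-02, 3.125e-01]  (obs o_0=1)
t=1: δ = [4.883e-03, 3.906e-02, 7.324e-02]  ψ = [2, 2, 2]  (obs o_1=1)
t=2: δ = [9.766e-03, 1.373e-02, 6.866e-03]  ψ = [1, 2, 2]  (obs o_2=0)
t=3: δ = [8.583e-04, 9.155e-04, 2.146e-03]  ψ = [1, 0, 1]  (obs o_3=1)
t=4: δ = [2.289e-04, 4.023e-04, 2.012e-04]  ψ = [1, 2, 2]  (obs o_4=0)
backtrack: best end state = 1; path = [2, 2, 1, 2, 1]

path = [2, 2, 1, 2, 1]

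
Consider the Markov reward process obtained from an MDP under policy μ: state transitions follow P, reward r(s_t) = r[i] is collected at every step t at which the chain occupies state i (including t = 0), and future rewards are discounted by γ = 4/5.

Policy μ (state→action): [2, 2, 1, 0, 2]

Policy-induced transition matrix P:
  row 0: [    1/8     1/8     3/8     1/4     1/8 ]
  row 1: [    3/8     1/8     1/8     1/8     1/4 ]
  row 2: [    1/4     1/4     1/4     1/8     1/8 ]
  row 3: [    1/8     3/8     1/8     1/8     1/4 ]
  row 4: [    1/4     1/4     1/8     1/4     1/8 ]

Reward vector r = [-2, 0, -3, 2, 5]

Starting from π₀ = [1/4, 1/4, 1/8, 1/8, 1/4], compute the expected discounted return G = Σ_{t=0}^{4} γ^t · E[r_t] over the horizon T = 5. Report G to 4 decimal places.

t=0: π = [0.2500, 0.2500, 0.1250, 0.1250, 0.2500], E[r] = 0.6250, γ^t·E[r] = 0.625000, running G = 0.625000
t=1: π = [0.2344, 0.2031, 0.2031, 0.1875, 0.1719], E[r] = 0.1563, γ^t·E[r] = 0.125000, running G = 0.750000
t=2: π = [0.2227, 0.2188, 0.2090, 0.1758, 0.1738], E[r] = 0.1484, γ^t·E[r] = 0.095000, running G = 0.845000
t=3: π = [0.2275, 0.2168, 0.2068, 0.1746, 0.1743], E[r] = 0.1453, γ^t·E[r] = 0.074375, running G = 0.919375
t=4: π = [0.2268, 0.2163, 0.2077, 0.1752, 0.1739], E[r] = 0.1432, γ^t·E[r] = 0.058650, running G = 0.978025

G = 0.9780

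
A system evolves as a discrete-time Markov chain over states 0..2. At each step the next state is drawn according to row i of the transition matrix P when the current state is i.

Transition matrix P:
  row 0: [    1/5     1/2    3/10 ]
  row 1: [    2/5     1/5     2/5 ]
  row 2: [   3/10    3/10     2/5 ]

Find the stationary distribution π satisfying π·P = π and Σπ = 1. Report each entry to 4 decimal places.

Balance equations π_j = Σ_i π_i·P[i][j]:
  π_0 = 1/5·π_0 + 2/5·π_1 + 3/10·π_2
  π_1 = 1/2·π_0 + 1/5·π_1 + 3/10·π_2
  normalize: π_0 + π_1 + π_2 = 1
Solving the linear system gives exactly π = [36/119, 39/119, 44/119].

π = [0.3025, 0.3277, 0.3697]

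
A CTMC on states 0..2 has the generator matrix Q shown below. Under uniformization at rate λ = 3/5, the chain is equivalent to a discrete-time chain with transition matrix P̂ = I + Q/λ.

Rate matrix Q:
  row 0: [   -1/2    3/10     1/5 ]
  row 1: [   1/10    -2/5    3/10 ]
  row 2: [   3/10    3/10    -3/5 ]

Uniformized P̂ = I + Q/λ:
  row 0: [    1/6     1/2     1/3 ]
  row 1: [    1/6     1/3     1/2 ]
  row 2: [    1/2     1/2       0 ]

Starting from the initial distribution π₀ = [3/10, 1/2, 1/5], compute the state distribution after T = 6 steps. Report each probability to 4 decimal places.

π = [0.2681, 0.4286, 0.3033]

t=0: π = [0.3000, 0.5000, 0.2000]
t=1: π = [0.2333, 0.4167, 0.3500]
t=2: π = [0.2833, 0.4306, 0.2861]
t=3: π = [0.2620, 0.4282, 0.3097]
t=4: π = [0.2699, 0.4286, 0.3015]
t=5: π = [0.2672, 0.4286, 0.3043]
t=6: π = [0.2681, 0.4286, 0.3033]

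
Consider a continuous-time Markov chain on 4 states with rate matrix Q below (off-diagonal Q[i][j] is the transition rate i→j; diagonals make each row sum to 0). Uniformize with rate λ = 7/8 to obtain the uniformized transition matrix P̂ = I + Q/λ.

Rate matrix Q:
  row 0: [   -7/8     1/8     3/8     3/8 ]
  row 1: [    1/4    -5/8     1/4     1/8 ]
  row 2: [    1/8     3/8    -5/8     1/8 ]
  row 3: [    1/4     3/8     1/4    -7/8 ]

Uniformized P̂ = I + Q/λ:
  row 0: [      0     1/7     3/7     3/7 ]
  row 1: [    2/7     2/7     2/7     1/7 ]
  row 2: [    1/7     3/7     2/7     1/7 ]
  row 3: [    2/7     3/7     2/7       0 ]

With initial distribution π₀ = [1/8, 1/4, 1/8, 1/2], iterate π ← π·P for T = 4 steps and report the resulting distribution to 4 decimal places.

π = [0.1871, 0.3266, 0.3128, 0.1735]

t=0: π = [0.1250, 0.2500, 0.1250, 0.5000]
t=1: π = [0.2321, 0.3571, 0.3036, 0.1071]
t=2: π = [0.1760, 0.3112, 0.3189, 0.1939]
t=3: π = [0.1899, 0.3338, 0.3109, 0.1655]
t=4: π = [0.1871, 0.3266, 0.3128, 0.1735]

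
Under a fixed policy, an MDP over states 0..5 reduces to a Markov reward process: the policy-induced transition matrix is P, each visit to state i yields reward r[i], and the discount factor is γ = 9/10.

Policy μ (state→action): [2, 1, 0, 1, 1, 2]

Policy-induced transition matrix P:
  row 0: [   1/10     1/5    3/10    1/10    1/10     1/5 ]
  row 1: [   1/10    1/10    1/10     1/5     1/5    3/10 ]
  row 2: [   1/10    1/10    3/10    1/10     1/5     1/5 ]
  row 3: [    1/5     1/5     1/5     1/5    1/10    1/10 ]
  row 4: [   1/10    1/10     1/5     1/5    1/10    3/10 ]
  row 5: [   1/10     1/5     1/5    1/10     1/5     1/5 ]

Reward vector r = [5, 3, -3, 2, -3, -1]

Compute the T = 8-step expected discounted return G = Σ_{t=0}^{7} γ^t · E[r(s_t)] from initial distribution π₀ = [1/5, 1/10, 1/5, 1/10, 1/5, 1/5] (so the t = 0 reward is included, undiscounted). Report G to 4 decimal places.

t=0: π = [0.2000, 0.1000, 0.2000, 0.1000, 0.2000, 0.2000], E[r] = 0.1000, γ^t·E[r] = 0.100000, running G = 0.100000
t=1: π = [0.1100, 0.1500, 0.2300, 0.1400, 0.1500, 0.2200], E[r] = -0.0800, γ^t·E[r] = -0.072000, running G = 0.028000
t=2: π = [0.1140, 0.1470, 0.2190, 0.1440, 0.1600, 0.2160], E[r] = -0.0540, γ^t·E[r] = -0.043740, running G = -0.015740
t=3: π = [0.1144, 0.1474, 0.2186, 0.1451, 0.1582, 0.2163], E[r] = -0.0423, γ^t·E[r] = -0.030837, running G = -0.046577
t=4: π = [0.1145, 0.1476, 0.2186, 0.1451, 0.1582, 0.2161], E[r] = -0.0410, γ^t·E[r] = -0.026894, running G = -0.073470
t=5: π = [0.1145, 0.1476, 0.2185, 0.1451, 0.1582, 0.2161], E[r] = -0.0410, γ^t·E[r] = -0.024197, running G = -0.097667
t=6: π = [0.1145, 0.1476, 0.2185, 0.1451, 0.1582, 0.2161], E[r] = -0.0410, γ^t·E[r] = -0.021765, running G = -0.119432
t=7: π = [0.1145, 0.1476, 0.2185, 0.1451, 0.1582, 0.2161], E[r] = -0.0410, γ^t·E[r] = -0.019589, running G = -0.139021

G = -0.1390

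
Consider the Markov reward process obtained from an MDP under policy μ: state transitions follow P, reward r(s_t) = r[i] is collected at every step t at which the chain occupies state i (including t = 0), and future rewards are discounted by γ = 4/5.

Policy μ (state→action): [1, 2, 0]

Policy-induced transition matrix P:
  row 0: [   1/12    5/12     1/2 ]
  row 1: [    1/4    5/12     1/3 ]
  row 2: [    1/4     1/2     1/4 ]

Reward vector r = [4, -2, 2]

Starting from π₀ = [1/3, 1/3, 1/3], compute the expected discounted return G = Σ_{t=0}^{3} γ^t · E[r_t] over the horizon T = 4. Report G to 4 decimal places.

t=0: π = [0.3333, 0.3333, 0.3333], E[r] = 1.3333, γ^t·E[r] = 1.333333, running G = 1.333333
t=1: π = [0.1944, 0.4444, 0.3611], E[r] = 0.6111, γ^t·E[r] = 0.488889, running G = 1.822222
t=2: π = [0.2176, 0.4468, 0.3356], E[r] = 0.6481, γ^t·E[r] = 0.414815, running G = 2.237037
t=3: π = [0.2137, 0.4446, 0.3416], E[r] = 0.6489, γ^t·E[r] = 0.332247, running G = 2.569284

G = 2.5693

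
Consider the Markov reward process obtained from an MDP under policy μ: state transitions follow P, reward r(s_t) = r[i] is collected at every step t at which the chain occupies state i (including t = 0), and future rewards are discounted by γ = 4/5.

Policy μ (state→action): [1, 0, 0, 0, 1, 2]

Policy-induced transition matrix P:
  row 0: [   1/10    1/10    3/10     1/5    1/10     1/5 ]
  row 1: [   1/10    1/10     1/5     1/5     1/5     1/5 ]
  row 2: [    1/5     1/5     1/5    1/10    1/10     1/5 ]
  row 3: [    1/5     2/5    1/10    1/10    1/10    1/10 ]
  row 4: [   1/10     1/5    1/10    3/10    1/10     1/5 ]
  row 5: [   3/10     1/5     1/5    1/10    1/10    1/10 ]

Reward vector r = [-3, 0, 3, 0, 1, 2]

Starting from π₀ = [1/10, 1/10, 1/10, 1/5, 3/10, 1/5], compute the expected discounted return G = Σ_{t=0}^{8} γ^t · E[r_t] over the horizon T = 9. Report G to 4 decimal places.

t=0: π = [0.1000, 0.1000, 0.1000, 0.2000, 0.3000, 0.2000], E[r] = 0.7000, γ^t·E[r] = 0.700000, running G = 0.700000
t=1: π = [0.1700, 0.2200, 0.1600, 0.1800, 0.1100, 0.1600], E[r] = 0.4000, γ^t·E[r] = 0.320000, running G = 1.020000
t=2: π = [0.1660, 0.1970, 0.1880, 0.1610, 0.1220, 0.1660], E[r] = 0.5200, γ^t·E[r] = 0.332800, running G = 1.352800
t=3: π = [0.1681, 0.1959, 0.1883, 0.1607, 0.1197, 0.1673], E[r] = 0.5149, γ^t·E[r] = 0.263629, running G = 1.616429
t=4: π = [0.1684, 0.1957, 0.1888, 0.1603, 0.1196, 0.1672], E[r] = 0.5152, γ^t·E[r] = 0.211034, running G = 1.827463
t=5: π = [0.1684, 0.1957, 0.1888, 0.1603, 0.1196, 0.1672], E[r] = 0.5155, γ^t·E[r] = 0.168933, running G = 1.996396
t=6: π = [0.1684, 0.1957, 0.1888, 0.1603, 0.1196, 0.1672], E[r] = 0.5155, γ^t·E[r] = 0.135132, running G = 2.131527
t=7: π = [0.1684, 0.1957, 0.1888, 0.1603, 0.1196, 0.1672], E[r] = 0.5155, γ^t·E[r] = 0.108110, running G = 2.239637
t=8: π = [0.1684, 0.1957, 0.1888, 0.1603, 0.1196, 0.1672], E[r] = 0.5155, γ^t·E[r] = 0.086487, running G = 2.326124

G = 2.3261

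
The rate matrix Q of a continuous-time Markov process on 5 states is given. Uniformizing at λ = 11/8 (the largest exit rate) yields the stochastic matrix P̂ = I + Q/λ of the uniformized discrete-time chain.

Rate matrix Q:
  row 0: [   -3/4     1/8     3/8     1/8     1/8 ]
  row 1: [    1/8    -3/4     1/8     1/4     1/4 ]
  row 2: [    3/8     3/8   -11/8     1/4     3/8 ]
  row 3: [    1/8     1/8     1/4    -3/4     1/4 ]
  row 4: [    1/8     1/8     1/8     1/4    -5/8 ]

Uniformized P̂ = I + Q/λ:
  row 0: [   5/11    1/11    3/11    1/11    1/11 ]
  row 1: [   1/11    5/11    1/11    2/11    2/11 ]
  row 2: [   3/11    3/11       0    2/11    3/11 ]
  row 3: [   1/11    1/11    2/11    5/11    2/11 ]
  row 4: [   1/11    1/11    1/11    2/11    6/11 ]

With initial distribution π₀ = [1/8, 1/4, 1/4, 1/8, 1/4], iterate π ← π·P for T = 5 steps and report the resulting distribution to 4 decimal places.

π = [0.1803, 0.1811, 0.1322, 0.2274, 0.2789]

t=0: π = [0.1250, 0.2500, 0.2500, 0.1250, 0.2500]
t=1: π = [0.1818, 0.2273, 0.1023, 0.2045, 0.2841]
t=2: π = [0.1756, 0.1921, 0.1333, 0.2211, 0.2779]
t=3: π = [0.1790, 0.1850, 0.1308, 0.2261, 0.2790]
t=4: π = [0.1798, 0.1820, 0.1321, 0.2272, 0.2789]
t=5: π = [0.1803, 0.1811, 0.1322, 0.2274, 0.2789]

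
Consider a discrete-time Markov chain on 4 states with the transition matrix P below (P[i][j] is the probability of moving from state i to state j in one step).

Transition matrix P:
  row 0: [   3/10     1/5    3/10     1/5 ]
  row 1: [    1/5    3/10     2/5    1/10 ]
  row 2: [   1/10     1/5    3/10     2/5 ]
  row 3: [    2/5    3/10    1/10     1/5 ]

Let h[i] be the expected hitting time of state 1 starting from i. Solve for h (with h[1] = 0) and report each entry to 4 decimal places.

First-step conditioning: h[1] = 0; for i ≠ 1, h[i] = 1 + Σ_k P[i][k]·h[k].
  h[0] = 1 + 3/10·h[0] + 3/10·h[2] + 1/5·h[3]
  h[2] = 1 + 1/10·h[0] + 3/10·h[2] + 2/5·h[3]
  h[3] = 1 + 2/5·h[0] + 1/10·h[2] + 1/5·h[3]
Solving the 3×3 linear system over states ≠ 1 gives exactly h = [40/9, 0, 170/39, 470/117] (h[1] = 0 is the target).

h = [4.4444, 0.0000, 4.3590, 4.0171]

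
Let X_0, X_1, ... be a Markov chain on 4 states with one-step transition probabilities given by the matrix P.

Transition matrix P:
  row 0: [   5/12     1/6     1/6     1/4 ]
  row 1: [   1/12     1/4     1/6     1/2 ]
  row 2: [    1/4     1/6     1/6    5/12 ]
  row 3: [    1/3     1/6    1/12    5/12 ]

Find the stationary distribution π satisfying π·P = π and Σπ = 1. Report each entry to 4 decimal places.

Balance equations π_j = Σ_i π_i·P[i][j]:
  π_0 = 5/12·π_0 + 1/12·π_1 + 1/4·π_2 + 1/3·π_3
  π_1 = 1/6·π_0 + 1/4·π_1 + 1/6·π_2 + 1/6·π_3
  π_2 = 1/6·π_0 + 1/6·π_1 + 1/6·π_2 + 1/12·π_3
  normalize: π_0 + π_1 + π_2 + π_3 = 1
Solving the linear system gives exactly π = [405/1342, 2/11, 181/1342, 256/671].

π = [0.3018, 0.1818, 0.1349, 0.3815]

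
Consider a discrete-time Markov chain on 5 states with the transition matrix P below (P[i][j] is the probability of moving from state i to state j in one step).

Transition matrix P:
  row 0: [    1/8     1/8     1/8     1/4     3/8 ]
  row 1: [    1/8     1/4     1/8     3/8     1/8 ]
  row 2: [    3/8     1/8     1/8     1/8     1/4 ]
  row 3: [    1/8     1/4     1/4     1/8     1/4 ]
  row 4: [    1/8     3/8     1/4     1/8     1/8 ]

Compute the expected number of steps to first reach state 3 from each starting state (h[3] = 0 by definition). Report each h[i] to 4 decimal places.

First-step conditioning: h[3] = 0; for i ≠ 3, h[i] = 1 + Σ_k P[i][k]·h[k].
  h[0] = 1 + 1/8·h[0] + 1/8·h[1] + 1/8·h[2] + 3/8·h[4]
  h[1] = 1 + 1/8·h[0] + 1/4·h[1] + 1/8·h[2] + 1/8·h[4]
  h[2] = 1 + 3/8·h[0] + 1/8·h[1] + 1/8·h[2] + 1/4·h[4]
  h[4] = 1 + 1/8·h[0] + 3/8·h[1] + 1/4·h[2] + 1/8·h[4]
Solving the 4×4 linear system over states ≠ 3 gives exactly h = [4792/1087, 4000/1087, 5344/1087, 0, 5168/1087] (h[3] = 0 is the target).

h = [4.4085, 3.6799, 4.9163, 0.0000, 4.7544]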